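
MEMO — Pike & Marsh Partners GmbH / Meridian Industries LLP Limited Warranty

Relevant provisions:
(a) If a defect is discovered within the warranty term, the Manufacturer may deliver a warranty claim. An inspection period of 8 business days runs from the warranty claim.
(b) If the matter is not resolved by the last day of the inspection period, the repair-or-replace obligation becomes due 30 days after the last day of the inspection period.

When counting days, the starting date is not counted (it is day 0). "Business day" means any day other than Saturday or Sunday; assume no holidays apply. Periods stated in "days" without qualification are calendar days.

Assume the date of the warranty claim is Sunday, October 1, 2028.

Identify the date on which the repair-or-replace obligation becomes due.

The last day of the inspection period: counting 8 business days from Sunday, October 1, 2028 (Oct 2, Oct 3, Oct 4, Oct 5, Oct 6, Oct 9, Oct 10, Oct 11, skipping weekends) reaches Wednesday, October 11, 2028.
The date on which the repair-or-replace obligation becomes due: October 11, 2028 + 30 days = November 10, 2028.

November 10, 2028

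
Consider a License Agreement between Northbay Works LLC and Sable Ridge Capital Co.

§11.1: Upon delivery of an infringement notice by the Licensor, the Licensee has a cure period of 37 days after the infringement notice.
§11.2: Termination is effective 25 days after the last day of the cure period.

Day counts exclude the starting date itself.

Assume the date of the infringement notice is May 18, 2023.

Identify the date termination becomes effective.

Adding 37 calendar days to May 18, 2023 gives Jun 24, 2023, which is the last day of the cure period.
The date termination becomes effective: Jun 24, 2023 + 25 days = Jul 19, 2023.

Jul 19, 2023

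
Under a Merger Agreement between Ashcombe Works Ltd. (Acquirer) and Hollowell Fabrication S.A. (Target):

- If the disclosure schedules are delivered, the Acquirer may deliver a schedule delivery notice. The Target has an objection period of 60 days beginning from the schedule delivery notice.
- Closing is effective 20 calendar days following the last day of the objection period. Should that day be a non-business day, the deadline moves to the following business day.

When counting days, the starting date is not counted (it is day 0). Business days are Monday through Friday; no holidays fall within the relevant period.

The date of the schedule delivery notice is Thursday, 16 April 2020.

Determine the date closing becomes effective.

6 July 2020

The last day of the objection period: 60 calendar days after 16 April 2020 is 15 June 2020.
The date closing becomes effective: 15 June 2020 + 20 days = 5 July 2020. That falls on a Sunday, so it rolls to the next business day, Monday, 6 July 2020.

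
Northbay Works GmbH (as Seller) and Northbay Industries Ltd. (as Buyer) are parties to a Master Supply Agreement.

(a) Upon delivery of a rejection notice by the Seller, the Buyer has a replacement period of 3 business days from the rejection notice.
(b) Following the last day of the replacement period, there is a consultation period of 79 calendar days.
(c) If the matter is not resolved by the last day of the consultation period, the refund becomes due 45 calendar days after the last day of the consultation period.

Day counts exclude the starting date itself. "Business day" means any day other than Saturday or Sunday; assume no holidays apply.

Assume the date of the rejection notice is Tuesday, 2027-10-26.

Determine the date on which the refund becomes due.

2028-03-01

The last day of the replacement period: 3 business days after Tuesday, 2027-10-26, skipping weekends — Oct 27, Oct 28, Oct 29 — lands on Friday, 2027-10-29.
The last day of the consultation period: 79 calendar days after 2027-10-29 is 2028-01-16.
The date on which the refund becomes due: 2028-01-16 + 45 days = 2028-03-01.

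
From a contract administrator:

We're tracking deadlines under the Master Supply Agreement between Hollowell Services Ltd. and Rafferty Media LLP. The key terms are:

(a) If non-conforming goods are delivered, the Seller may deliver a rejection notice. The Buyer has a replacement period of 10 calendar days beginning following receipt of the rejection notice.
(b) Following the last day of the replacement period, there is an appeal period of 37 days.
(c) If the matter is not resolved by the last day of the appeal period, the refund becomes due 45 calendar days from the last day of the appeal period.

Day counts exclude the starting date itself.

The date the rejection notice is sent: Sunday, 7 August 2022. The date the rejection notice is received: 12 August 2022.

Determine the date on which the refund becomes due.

The last day of the replacement period: 12 August 2022 + 10 days = 22 August 2022.
The last day of the appeal period: 37 calendar days after 22 August 2022 is 28 September 2022.
The date on which the refund becomes due: 28 September 2022 + 45 days = 12 November 2022.

12 November 2022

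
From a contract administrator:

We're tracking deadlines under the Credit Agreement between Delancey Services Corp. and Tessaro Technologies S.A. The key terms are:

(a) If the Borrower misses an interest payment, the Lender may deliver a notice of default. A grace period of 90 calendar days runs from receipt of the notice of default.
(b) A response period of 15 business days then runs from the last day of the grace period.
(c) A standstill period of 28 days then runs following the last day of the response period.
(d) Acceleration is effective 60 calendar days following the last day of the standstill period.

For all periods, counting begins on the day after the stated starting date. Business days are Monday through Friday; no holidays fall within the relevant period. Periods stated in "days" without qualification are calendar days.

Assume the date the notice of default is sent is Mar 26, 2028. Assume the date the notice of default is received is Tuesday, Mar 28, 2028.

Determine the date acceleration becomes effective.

The last day of the grace period: 90 calendar days after Mar 28, 2028 is Jun 26, 2028.
From Monday, Jun 26, 2028, 15 business days (Jun 27, Jun 28, Jun 29, Jun 30, …, Jul 13, Jul 14, Jul 17, skipping weekends) brings us to Monday, Jul 17, 2028, which is the last day of the response period.
The last day of the standstill period: 28 calendar days after Jul 17, 2028 is Aug 14, 2028.
Adding 60 calendar days to Aug 14, 2028 gives Oct 13, 2028, which is the date acceleration becomes effective.

Oct 13, 2028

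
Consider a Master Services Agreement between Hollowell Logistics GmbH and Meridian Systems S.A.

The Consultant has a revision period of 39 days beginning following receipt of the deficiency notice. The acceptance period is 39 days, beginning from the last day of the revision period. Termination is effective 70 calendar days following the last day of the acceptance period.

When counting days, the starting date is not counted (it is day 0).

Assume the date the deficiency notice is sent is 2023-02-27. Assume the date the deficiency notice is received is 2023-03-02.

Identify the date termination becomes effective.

The last day of the revision period: 39 calendar days after 2023-03-02 is 2023-04-10.
The last day of the acceptance period: 2023-04-10 + 39 days = 2023-05-19.
The date termination becomes effective: 70 calendar days after 2023-05-19 is 2023-07-28.

2023-07-28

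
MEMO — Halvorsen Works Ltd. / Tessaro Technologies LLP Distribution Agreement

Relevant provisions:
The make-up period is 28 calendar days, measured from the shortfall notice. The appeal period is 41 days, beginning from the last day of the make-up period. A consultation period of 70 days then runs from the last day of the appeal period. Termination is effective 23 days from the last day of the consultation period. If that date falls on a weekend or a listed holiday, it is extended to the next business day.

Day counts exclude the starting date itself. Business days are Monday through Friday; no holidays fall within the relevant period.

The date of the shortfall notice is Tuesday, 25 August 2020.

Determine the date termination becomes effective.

The last day of the make-up period: 25 August 2020 + 28 days = 22 September 2020.
The last day of the appeal period: 41 calendar days after 22 September 2020 is 2 November 2020.
The last day of the consultation period: 2 November 2020 + 70 days = 11 January 2021.
Adding 23 calendar days to 11 January 2021 gives 3 February 2021, which is the date termination becomes effective. 3 February 2021 is a Wednesday, so no roll-forward applies.

3 February 2021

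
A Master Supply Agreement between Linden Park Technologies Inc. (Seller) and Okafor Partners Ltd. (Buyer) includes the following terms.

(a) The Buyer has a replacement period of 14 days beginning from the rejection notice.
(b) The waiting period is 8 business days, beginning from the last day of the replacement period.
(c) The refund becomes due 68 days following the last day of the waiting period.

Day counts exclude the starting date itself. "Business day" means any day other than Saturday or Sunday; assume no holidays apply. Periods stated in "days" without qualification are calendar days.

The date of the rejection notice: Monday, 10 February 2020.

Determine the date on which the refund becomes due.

12 May 2020

The last day of the replacement period: 10 February 2020 + 14 days = 24 February 2020.
The last day of the waiting period: counting 8 business days from Monday, 24 February 2020 (Feb 25, Feb 26, Feb 27, Feb 28, Mar 2, Mar 3, Mar 4, Mar 5, skipping weekends) reaches Thursday, 5 March 2020.
Adding 68 calendar days to 5 March 2020 gives 12 May 2020, which is the date on which the refund becomes due.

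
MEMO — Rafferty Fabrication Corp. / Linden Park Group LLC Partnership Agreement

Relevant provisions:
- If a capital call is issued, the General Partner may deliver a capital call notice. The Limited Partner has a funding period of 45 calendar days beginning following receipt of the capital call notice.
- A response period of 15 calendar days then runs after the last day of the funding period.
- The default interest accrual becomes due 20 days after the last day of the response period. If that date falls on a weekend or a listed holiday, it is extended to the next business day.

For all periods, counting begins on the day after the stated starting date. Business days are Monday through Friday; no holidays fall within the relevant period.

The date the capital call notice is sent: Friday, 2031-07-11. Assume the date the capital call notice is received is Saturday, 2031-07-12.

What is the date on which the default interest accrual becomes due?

2031-09-30

The last day of the funding period: 2031-07-12 + 45 days = 2031-08-26.
The last day of the response period: 15 calendar days after 2031-08-26 is 2031-09-10.
Adding 20 calendar days to 2031-09-10 gives 2031-09-30, which is the date on which the default interest accrual becomes due. 2031-09-30 is a Tuesday, so no roll-forward applies.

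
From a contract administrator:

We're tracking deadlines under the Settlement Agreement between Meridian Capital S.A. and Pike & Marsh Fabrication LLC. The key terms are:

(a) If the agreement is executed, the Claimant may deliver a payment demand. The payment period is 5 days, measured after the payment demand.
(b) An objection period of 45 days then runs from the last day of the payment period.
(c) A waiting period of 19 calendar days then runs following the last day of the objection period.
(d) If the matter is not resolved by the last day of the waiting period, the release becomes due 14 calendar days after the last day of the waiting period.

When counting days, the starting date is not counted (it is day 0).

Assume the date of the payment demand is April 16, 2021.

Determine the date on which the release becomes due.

July 8, 2021

Adding 5 calendar days to April 16, 2021 gives April 21, 2021, which is the last day of the payment period.
The last day of the objection period: April 21, 2021 + 45 days = June 5, 2021.
The last day of the waiting period: 19 calendar days after June 5, 2021 is June 24, 2021.
The date on which the release becomes due: 14 calendar days after June 24, 2021 is July 8, 2021.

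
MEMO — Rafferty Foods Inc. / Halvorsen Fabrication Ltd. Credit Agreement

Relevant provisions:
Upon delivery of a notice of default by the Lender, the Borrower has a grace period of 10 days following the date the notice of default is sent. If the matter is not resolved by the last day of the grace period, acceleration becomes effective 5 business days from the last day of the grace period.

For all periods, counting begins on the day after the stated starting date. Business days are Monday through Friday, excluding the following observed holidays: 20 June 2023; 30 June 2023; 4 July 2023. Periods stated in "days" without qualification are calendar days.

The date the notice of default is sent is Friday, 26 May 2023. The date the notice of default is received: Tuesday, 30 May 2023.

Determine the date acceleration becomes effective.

The last day of the grace period: 26 May 2023 + 10 days = 5 June 2023.
The date acceleration becomes effective: counting 5 business days from Monday, 5 June 2023 (Jun 6, Jun 7, Jun 8, Jun 9, Jun 12, skipping weekends) reaches Monday, 12 June 2023.

12 June 2023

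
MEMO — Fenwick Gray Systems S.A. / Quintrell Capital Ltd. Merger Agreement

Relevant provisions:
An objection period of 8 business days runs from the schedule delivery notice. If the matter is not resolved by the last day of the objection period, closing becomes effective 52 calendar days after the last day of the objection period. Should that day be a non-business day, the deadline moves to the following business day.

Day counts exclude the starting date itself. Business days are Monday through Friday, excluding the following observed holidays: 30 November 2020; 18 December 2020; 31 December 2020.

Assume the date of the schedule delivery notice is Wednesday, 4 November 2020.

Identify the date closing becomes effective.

From Wednesday, 4 November 2020, 8 business days (Nov 5, Nov 6, Nov 9, Nov 10, Nov 11, Nov 12, Nov 13, Nov 16, skipping weekends) brings us to Monday, 16 November 2020, which is the last day of the objection period.
Adding 52 calendar days to 16 November 2020 gives 7 January 2021, which is the date closing becomes effective. 7 January 2021 is a Thursday and is not a listed holiday, so no roll-forward applies.

7 January 2021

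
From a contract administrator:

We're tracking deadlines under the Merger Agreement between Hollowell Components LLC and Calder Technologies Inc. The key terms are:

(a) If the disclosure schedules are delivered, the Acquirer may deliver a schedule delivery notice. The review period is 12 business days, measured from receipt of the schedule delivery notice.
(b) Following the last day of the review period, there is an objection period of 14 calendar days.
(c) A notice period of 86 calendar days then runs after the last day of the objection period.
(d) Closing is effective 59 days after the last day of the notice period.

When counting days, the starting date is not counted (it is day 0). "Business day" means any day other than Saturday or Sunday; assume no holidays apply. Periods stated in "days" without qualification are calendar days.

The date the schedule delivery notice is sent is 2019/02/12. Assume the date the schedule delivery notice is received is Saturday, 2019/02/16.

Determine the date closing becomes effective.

The last day of the review period: counting 12 business days from Saturday, 2019/02/16 (Feb 18, Feb 19, Feb 20, Feb 21, …, Mar 1, Mar 4, Mar 5, skipping weekends) reaches Tuesday, 2019/03/05.
Adding 14 calendar days to 2019/03/05 gives 2019/03/19, which is the last day of the objection period.
The last day of the notice period: 2019/03/19 + 86 days = 2019/06/13.
The date closing becomes effective: 59 calendar days after 2019/06/13 is 2019/08/11.

2019/08/11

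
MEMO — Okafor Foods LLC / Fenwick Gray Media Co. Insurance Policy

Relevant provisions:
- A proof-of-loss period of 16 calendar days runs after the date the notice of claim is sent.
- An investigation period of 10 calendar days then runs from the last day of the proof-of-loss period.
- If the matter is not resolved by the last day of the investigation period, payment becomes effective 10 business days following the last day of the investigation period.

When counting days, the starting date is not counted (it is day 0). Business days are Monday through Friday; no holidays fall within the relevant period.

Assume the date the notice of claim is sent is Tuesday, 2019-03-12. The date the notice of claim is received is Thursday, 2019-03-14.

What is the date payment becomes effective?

2019-04-19

Adding 16 calendar days to 2019-03-12 gives 2019-03-28, which is the last day of the proof-of-loss period.
The last day of the investigation period: 10 calendar days after 2019-03-28 is 2019-04-07.
From Sunday, 2019-04-07, 10 business days (Apr 8, Apr 9, Apr 10, Apr 11, Apr 12, Apr 15, Apr 16, Apr 17, Apr 18, Apr 19, skipping weekends) brings us to Friday, 2019-04-19, which is the date payment becomes effective.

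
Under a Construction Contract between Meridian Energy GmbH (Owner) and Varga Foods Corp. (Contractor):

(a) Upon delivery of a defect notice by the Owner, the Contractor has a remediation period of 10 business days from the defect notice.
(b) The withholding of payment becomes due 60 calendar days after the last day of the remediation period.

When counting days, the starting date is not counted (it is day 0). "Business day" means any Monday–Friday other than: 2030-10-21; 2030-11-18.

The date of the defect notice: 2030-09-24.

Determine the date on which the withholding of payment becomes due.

The last day of the remediation period: 10 business days after Tuesday, 2030-09-24, skipping weekends — Sep 25, Sep 26, Sep 27, Sep 30, Oct 1, Oct 2, Oct 3, Oct 4, Oct 7, Oct 8 — lands on Tuesday, 2030-10-08.
The date on which the withholding of payment becomes due: 60 calendar days after 2030-10-08 is 2030-12-07.

2030-12-07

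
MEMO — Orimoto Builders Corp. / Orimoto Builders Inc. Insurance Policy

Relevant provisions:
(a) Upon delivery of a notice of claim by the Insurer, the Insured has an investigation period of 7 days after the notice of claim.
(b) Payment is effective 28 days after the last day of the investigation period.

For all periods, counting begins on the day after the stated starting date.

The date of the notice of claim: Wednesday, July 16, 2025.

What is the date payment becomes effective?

Adding 7 calendar days to July 16, 2025 gives July 23, 2025, which is the last day of the investigation period.
The date payment becomes effective: 28 calendar days after July 23, 2025 is August 20, 2025.

August 20, 2025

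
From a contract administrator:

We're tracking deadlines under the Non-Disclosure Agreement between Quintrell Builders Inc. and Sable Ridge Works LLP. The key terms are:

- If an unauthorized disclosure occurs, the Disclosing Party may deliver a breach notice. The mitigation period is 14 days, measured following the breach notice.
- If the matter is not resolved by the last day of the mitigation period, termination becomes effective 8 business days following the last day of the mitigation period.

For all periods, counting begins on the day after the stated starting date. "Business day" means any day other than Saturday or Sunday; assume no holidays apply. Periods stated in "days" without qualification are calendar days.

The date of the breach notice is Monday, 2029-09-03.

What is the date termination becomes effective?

The last day of the mitigation period: 14 calendar days after 2029-09-03 is 2029-09-17.
From Monday, 2029-09-17, 8 business days (Sep 18, Sep 19, Sep 20, Sep 21, Sep 24, Sep 25, Sep 26, Sep 27, skipping weekends) brings us to Thursday, 2029-09-27, which is the date termination becomes effective.

2029-09-27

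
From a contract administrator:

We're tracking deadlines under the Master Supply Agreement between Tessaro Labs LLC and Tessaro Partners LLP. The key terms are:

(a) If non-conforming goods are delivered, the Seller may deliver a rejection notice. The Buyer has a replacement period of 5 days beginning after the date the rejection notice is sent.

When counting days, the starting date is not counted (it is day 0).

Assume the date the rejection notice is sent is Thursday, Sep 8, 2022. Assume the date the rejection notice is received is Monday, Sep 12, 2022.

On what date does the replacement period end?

Sep 13, 2022

The last day of the replacement period: 5 calendar days after Sep 8, 2022 is Sep 13, 2022.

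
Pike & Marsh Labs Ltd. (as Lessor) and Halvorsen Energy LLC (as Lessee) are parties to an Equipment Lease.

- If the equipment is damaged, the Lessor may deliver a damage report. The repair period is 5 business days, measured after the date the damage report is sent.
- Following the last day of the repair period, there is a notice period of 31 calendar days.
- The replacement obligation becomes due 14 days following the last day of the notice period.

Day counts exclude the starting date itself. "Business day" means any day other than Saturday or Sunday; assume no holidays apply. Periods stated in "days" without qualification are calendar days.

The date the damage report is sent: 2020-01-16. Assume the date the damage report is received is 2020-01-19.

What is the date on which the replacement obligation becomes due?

2020-03-08

The last day of the repair period: 5 business days after Thursday, 2020-01-16, skipping weekends — Jan 17, Jan 20, Jan 21, Jan 22, Jan 23 — lands on Thursday, 2020-01-23.
The last day of the notice period: 2020-01-23 + 31 days = 2020-02-23.
The date on which the replacement obligation becomes due: 2020-02-23 + 14 days = 2020-03-08.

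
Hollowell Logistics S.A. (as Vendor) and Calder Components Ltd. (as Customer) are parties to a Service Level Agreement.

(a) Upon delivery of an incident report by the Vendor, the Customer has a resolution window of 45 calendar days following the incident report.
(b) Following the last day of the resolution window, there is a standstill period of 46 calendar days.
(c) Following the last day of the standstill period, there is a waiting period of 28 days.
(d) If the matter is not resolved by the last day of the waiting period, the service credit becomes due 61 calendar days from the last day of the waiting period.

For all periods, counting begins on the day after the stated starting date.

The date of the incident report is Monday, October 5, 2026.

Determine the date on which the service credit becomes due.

The last day of the resolution window: 45 calendar days after October 5, 2026 is November 19, 2026.
The last day of the standstill period: November 19, 2026 + 46 days = January 4, 2027.
Adding 28 calendar days to January 4, 2027 gives February 1, 2027, which is the last day of the waiting period.
The date on which the service credit becomes due: February 1, 2027 + 61 days = April 3, 2027.

April 3, 2027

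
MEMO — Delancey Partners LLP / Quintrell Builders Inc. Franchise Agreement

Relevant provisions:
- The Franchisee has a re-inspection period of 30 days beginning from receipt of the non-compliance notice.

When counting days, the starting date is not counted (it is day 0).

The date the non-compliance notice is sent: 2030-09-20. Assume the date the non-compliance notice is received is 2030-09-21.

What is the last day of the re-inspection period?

2030-10-21

The last day of the re-inspection period: 30 calendar days after 2030-09-21 is 2030-10-21.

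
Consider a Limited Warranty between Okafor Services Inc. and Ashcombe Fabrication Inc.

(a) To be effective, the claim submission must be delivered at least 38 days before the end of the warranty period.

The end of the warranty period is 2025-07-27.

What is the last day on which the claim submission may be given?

2025-06-19

Counting back 38 calendar days from 2025-07-27 gives 2025-06-19.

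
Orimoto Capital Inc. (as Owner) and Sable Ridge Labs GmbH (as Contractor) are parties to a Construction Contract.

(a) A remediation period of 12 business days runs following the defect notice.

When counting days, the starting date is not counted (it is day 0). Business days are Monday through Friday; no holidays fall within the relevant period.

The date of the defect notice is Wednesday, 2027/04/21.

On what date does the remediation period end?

From Wednesday, 2027/04/21, 12 business days (Apr 22, Apr 23, Apr 26, Apr 27, …, May 5, May 6, May 7, skipping weekends) brings us to Friday, 2027/05/07, which is the last day of the remediation period.

2027/05/07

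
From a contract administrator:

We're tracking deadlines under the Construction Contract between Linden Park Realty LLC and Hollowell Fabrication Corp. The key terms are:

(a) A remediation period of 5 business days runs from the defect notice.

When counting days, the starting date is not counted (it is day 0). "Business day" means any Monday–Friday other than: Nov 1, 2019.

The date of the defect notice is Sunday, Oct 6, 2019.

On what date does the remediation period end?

The last day of the remediation period: 5 business days after Sunday, Oct 6, 2019, skipping weekends — Oct 7, Oct 8, Oct 9, Oct 10, Oct 11 — lands on Friday, Oct 11, 2019.

Oct 11, 2019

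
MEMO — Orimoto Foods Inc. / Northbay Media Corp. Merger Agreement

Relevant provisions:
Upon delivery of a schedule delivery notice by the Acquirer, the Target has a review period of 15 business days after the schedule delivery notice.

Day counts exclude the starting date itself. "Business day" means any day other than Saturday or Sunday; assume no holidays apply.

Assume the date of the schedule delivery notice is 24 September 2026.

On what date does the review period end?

The last day of the review period: 15 business days after Thursday, 24 September 2026, skipping weekends — Sep 25, Sep 28, Sep 29, Sep 30, …, Oct 13, Oct 14, Oct 15 — lands on Thursday, 15 October 2026.

15 October 2026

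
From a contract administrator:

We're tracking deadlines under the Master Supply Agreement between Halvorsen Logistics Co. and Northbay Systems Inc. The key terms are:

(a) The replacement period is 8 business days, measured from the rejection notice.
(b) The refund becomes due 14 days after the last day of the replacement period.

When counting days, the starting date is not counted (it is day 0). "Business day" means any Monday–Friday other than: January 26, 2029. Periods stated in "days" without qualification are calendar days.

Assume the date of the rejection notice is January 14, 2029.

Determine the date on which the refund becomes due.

February 7, 2029

The last day of the replacement period: counting 8 business days from Sunday, January 14, 2029 (Jan 15, Jan 16, Jan 17, Jan 18, Jan 19, Jan 22, Jan 23, Jan 24, skipping weekends) reaches Wednesday, January 24, 2029.
The date on which the refund becomes due: 14 calendar days after January 24, 2029 is February 7, 2029.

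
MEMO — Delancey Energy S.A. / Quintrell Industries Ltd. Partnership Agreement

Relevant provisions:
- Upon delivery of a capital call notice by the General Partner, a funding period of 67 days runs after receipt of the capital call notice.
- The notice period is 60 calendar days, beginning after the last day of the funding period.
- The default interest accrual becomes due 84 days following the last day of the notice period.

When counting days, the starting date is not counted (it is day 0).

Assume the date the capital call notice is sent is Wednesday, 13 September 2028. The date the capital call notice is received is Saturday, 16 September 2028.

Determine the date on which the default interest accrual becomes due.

Adding 67 calendar days to 16 September 2028 gives 22 November 2028, which is the last day of the funding period.
The last day of the notice period: 22 November 2028 + 60 days = 21 January 2029.
The date on which the default interest accrual becomes due: 21 January 2029 + 84 days = 15 April 2029.

15 April 2029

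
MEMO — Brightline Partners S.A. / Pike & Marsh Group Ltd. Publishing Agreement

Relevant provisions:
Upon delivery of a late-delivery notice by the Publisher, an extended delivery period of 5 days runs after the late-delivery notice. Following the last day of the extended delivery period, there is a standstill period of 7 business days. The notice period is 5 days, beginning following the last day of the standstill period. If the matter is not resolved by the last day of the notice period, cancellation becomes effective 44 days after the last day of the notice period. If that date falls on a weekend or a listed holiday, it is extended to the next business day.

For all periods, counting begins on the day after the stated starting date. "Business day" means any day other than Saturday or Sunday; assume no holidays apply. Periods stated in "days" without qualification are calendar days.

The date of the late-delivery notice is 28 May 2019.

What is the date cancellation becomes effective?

The last day of the extended delivery period: 5 calendar days after 28 May 2019 is 2 June 2019.
The last day of the standstill period: 7 business days after Sunday, 2 June 2019, skipping weekends — Jun 3, Jun 4, Jun 5, Jun 6, Jun 7, Jun 10, Jun 11 — lands on Tuesday, 11 June 2019.
The last day of the notice period: 5 calendar days after 11 June 2019 is 16 June 2019.
The date cancellation becomes effective: 44 calendar days after 16 June 2019 is 30 July 2019. 30 July 2019 is a Tuesday, so no roll-forward applies.

30 July 2019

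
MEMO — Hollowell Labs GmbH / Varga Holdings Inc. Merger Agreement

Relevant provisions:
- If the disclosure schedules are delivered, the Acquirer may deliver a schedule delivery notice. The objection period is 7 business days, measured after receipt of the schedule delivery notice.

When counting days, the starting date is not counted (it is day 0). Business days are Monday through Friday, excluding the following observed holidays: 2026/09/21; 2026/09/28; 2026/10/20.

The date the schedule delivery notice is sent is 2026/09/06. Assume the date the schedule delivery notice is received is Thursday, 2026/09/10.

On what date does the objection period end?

2026/09/22

The last day of the objection period: counting 7 business days from Thursday, 2026/09/10 (Sep 11, Sep 14, Sep 15, Sep 16, Sep 17, Sep 18, Sep 22, skipping weekends and the listed holiday on Sep 21) reaches Tuesday, 2026/09/22.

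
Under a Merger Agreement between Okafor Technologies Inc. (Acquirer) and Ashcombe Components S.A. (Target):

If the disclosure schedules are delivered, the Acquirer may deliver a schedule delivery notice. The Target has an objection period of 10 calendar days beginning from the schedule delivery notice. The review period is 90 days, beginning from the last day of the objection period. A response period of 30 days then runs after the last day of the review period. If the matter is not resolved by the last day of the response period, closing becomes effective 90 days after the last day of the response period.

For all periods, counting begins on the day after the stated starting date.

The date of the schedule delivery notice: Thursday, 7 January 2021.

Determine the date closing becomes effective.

15 August 2021

The last day of the objection period: 7 January 2021 + 10 days = 17 January 2021.
The last day of the review period: 90 calendar days after 17 January 2021 is 17 April 2021.
The last day of the response period: 17 April 2021 + 30 days = 17 May 2021.
The date closing becomes effective: 90 calendar days after 17 May 2021 is 15 August 2021.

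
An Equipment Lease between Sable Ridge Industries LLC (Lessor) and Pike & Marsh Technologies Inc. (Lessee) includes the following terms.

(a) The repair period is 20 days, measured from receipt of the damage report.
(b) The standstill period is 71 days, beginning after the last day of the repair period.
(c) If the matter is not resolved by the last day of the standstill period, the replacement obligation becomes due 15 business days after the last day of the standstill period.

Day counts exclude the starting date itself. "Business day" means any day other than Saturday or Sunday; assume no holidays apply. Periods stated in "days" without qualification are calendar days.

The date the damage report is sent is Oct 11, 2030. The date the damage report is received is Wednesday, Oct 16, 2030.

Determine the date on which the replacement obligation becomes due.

Feb 5, 2031

Adding 20 calendar days to Oct 16, 2030 gives Nov 5, 2030, which is the last day of the repair period.
The last day of the standstill period: 71 calendar days after Nov 5, 2030 is Jan 15, 2031.
From Wednesday, Jan 15, 2031, 15 business days (Jan 16, Jan 17, Jan 20, Jan 21, …, Feb 3, Feb 4, Feb 5, skipping weekends) brings us to Wednesday, Feb 5, 2031, which is the date on which the replacement obligation becomes due.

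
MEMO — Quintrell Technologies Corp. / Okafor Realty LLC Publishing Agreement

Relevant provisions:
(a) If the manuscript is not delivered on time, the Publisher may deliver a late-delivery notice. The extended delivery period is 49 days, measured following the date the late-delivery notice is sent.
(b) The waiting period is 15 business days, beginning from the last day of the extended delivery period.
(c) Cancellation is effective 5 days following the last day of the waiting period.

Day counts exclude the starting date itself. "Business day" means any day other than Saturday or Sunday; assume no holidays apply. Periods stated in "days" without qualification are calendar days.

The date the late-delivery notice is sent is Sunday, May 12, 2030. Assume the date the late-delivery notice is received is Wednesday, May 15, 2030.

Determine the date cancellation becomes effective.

July 24, 2030

Adding 49 calendar days to May 12, 2030 gives June 30, 2030, which is the last day of the extended delivery period.
From Sunday, June 30, 2030, 15 business days (Jul 1, Jul 2, Jul 3, Jul 4, …, Jul 17, Jul 18, Jul 19, skipping weekends) brings us to Friday, July 19, 2030, which is the last day of the waiting period.
Adding 5 calendar days to July 19, 2030 gives July 24, 2030, which is the date cancellation becomes effective.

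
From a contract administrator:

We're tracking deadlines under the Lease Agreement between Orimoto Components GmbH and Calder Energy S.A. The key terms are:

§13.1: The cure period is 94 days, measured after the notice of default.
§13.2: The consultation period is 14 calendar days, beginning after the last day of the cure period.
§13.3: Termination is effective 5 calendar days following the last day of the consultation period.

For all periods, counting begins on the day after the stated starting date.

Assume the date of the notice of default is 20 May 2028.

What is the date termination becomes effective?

10 September 2028

Adding 94 calendar days to 20 May 2028 gives 22 August 2028, which is the last day of the cure period.
The last day of the consultation period: 14 calendar days after 22 August 2028 is 5 September 2028.
The date termination becomes effective: 5 calendar days after 5 September 2028 is 10 September 2028.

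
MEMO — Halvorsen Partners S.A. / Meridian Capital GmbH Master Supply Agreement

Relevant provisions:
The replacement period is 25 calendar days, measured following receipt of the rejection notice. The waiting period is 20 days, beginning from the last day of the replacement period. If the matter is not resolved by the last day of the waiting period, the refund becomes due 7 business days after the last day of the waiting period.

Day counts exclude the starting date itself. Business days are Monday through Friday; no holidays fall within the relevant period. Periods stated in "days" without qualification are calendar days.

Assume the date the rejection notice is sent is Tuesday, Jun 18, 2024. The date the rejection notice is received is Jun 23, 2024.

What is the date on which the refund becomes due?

Aug 16, 2024

Adding 25 calendar days to Jun 23, 2024 gives Jul 18, 2024, which is the last day of the replacement period.
The last day of the waiting period: Jul 18, 2024 + 20 days = Aug 7, 2024.
The date on which the refund becomes due: 7 business days after Wednesday, Aug 7, 2024, skipping weekends — Aug 8, Aug 9, Aug 12, Aug 13, Aug 14, Aug 15, Aug 16 — lands on Friday, Aug 16, 2024.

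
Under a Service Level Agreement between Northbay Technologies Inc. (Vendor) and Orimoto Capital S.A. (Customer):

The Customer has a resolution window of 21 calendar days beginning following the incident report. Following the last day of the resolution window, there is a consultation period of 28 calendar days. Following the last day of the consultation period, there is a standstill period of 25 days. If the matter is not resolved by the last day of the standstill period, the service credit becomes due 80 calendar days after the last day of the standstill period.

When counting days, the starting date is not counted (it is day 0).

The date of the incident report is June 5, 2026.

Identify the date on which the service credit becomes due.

The last day of the resolution window: June 5, 2026 + 21 days = June 26, 2026.
The last day of the consultation period: 28 calendar days after June 26, 2026 is July 24, 2026.
Adding 25 calendar days to July 24, 2026 gives August 18, 2026, which is the last day of the standstill period.
The date on which the service credit becomes due: August 18, 2026 + 80 days = November 6, 2026.

November 6, 2026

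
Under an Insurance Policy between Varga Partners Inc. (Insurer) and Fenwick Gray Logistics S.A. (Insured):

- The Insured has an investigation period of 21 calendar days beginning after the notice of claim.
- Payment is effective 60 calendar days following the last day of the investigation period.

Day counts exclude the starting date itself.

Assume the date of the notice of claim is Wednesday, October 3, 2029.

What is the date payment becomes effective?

The last day of the investigation period: October 3, 2029 + 21 days = October 24, 2029.
The date payment becomes effective: 60 calendar days after October 24, 2029 is December 23, 2029.

December 23, 2029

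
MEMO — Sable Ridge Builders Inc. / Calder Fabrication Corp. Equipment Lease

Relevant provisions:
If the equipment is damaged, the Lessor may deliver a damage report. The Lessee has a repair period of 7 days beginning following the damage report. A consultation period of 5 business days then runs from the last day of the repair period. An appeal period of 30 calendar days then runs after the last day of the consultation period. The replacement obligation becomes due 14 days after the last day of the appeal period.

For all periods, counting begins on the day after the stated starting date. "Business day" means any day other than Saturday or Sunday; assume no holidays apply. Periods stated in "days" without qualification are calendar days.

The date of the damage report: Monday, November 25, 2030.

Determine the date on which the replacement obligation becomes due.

The last day of the repair period: 7 calendar days after November 25, 2030 is December 2, 2030.
The last day of the consultation period: counting 5 business days from Monday, December 2, 2030 (Dec 3, Dec 4, Dec 5, Dec 6, Dec 9, skipping weekends) reaches Monday, December 9, 2030.
The last day of the appeal period: 30 calendar days after December 9, 2030 is January 8, 2031.
Adding 14 calendar days to January 8, 2031 gives January 22, 2031, which is the date on which the replacement obligation becomes due.

January 22, 2031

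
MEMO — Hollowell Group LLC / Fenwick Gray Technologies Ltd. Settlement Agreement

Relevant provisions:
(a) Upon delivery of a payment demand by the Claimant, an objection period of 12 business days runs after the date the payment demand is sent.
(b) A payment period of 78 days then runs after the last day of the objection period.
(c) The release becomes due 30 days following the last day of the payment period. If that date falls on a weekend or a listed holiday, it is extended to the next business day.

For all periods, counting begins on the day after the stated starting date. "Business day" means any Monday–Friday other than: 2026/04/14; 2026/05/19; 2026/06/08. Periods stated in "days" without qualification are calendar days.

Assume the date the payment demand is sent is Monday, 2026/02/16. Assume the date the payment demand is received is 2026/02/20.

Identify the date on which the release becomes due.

The last day of the objection period: counting 12 business days from Monday, 2026/02/16 (Feb 17, Feb 18, Feb 19, Feb 20, …, Mar 2, Mar 3, Mar 4, skipping weekends) reaches Wednesday, 2026/03/04.
Adding 78 calendar days to 2026/03/04 gives 2026/05/21, which is the last day of the payment period.
The date on which the release becomes due: 30 calendar days after 2026/05/21 is 2026/06/20. That falls on a Saturday, so it rolls to the next business day, Monday, 2026/06/22.

2026/06/22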